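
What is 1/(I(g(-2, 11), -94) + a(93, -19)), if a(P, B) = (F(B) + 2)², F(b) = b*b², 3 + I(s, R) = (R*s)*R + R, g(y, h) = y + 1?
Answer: 1/47009516 ≈ 2.1272e-8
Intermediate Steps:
g(y, h) = 1 + y
I(s, R) = -3 + R + s*R² (I(s, R) = -3 + ((R*s)*R + R) = -3 + (s*R² + R) = -3 + (R + s*R²) = -3 + R + s*R²)
F(b) = b³
a(P, B) = (2 + B³)² (a(P, B) = (B³ + 2)² = (2 + B³)²)
1/(I(g(-2, 11), -94) + a(93, -19)) = 1/((-3 - 94 + (1 - 2)*(-94)²) + (2 + (-19)³)²) = 1/((-3 - 94 - 1*8836) + (2 - 6859)²) = 1/((-3 - 94 - 8836) + (-6857)²) = 1/(-8933 + 47018449) = 1/47009516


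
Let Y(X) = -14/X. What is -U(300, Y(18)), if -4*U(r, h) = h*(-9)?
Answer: 7/4 ≈ 1.7500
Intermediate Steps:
U(r, h) = 9*h/4 (U(r, h) = -h*(-9)/4 = -(-9)*h/4 = 9*h/4)
-U(300, Y(18)) = -9*(-14/18)/4 = -9*(-14*1/18)/4 = -9*(-7)/(4*9) = -1*(-7/4) = 7/4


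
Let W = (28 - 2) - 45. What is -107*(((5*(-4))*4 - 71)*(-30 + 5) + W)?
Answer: -401892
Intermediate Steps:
W = -19 (W = 26 - 45 = -19)
-107*(((5*(-4))*4 - 71)*(-30 + 5) + W) = -107*(((5*(-4))*4 - 71)*(-30 + 5) - 19) = -107*((-20*4 - 71)*(-25) - 19) = -107*((-80 - 71)*(-25) - 19) = -107*(-151*(-25) - 19) = -107*(3775 - 19) = -107*3756 = -401892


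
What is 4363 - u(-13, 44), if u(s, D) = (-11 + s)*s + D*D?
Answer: 2115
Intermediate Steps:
u(s, D) = D**2 + s*(-11 + s) (u(s, D) = s*(-11 + s) + D**2 = D**2 + s*(-11 + s))
4363 - u(-13, 44) = 4363 - (44**2 + (-13)**2 - 11*(-13)) = 4363 - (1936 + 169 + 143) = 4363 - 1*2248 = 4363 - 2248 = 2115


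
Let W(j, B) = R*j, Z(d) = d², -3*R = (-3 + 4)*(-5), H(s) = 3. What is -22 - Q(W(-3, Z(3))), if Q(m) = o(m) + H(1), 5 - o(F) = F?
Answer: -35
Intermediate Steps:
R = 5/3 (R = -(-3 + 4)*(-5)/3 = -(-5)/3 = -⅓*(-5) = 5/3 ≈ 1.6667)
o(F) = 5 - F
W(j, B) = 5*j/3
Q(m) = 8 - m (Q(m) = (5 - m) + 3 = 8 - m)
-22 - Q(W(-3, Z(3))) = -22 - (8 - 5*(-3)/3) = -22 - (8 - 1*(-5)) = -22 - (8 + 5) = -22 - 1*13 = -22 - 13 = -35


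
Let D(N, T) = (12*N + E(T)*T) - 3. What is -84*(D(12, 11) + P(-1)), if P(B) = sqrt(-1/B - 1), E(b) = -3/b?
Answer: -11592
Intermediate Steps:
P(B) = sqrt(-1 - 1/B)
D(N, T) = -6 + 12*N (D(N, T) = (12*N + (-3/T)*T) - 3 = (12*N - 3) - 3 = (-3 + 12*N) - 3 = -6 + 12*N)
-84*(D(12, 11) + P(-1)) = -84*((-6 + 12*12) + sqrt((-1 - 1*(-1))/(-1))) = -84*((-6 + 144) + sqrt(-(-1 + 1))) = -84*(138 + sqrt(-1*0)) = -84*(138 + sqrt(0)) = -84*(138 + 0) = -84*138 = -11592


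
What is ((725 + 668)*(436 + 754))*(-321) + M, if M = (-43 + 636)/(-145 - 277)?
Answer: -224551294133/422 ≈ -5.3211e+8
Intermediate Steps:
M = -593/422 (M = 593/(-422) = 593*(-1/422) = -593/422 ≈ -1.4052)
((725 + 668)*(436 + 754))*(-321) + M = ((725 + 668)*(436 + 754))*(-321) - 593/422 = (1393*1190)*(-321) - 593/422 = 1657670*(-321) - 593/422 = -532112070 - 593/422 = -224551294133/422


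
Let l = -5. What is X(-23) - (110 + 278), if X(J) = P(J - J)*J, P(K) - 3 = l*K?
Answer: -457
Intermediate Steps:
P(K) = 3 - 5*K
X(J) = 3*J (X(J) = (3 - 5*(J - J))*J = (3 - 5*0)*J = (3 + 0)*J = 3*J)
X(-23) - (110 + 278) = 3*(-23) - (110 + 278) = -69 - 1*388 = -69 - 388 = -457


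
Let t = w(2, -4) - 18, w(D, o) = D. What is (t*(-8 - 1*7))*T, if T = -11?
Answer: -2640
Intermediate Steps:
t = -16 (t = 2 - 18 = -16)
(t*(-8 - 1*7))*T = -16*(-8 - 1*7)*(-11) = -16*(-8 - 7)*(-11) = -16*(-15)*(-11) = 240*(-11) = -2640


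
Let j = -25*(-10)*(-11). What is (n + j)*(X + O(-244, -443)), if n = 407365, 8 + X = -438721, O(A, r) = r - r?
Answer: -177516334335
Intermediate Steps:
O(A, r) = 0
X = -438729 (X = -8 - 438721 = -438729)
j = -2750 (j = 250*(-11) = -2750)
(n + j)*(X + O(-244, -443)) = (407365 - 2750)*(-438729 + 0) = 404615*(-438729) = -177516334335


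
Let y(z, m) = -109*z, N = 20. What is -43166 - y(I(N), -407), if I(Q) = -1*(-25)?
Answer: -40441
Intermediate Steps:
I(Q) = 25
-43166 - y(I(N), -407) = -43166 - (-109)*25 = -43166 - 1*(-2725) = -43166 + 2725 = -40441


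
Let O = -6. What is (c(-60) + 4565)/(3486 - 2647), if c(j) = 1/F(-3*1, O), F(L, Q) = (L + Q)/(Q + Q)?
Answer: 13699/2517 ≈ 5.4426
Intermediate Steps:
F(L, Q) = (L + Q)/(2*Q) (F(L, Q) = (L + Q)/((2*Q)) = (L + Q)*(1/(2*Q)) = (L + Q)/(2*Q))
c(j) = 4/3 (c(j) = 1/((½)*(-3*1 - 6)/(-6)) = 1/((½)*(-⅙)*(-3 - 6)) = 1/((½)*(-⅙)*(-9)) = 1/(¾) = 4/3)
(c(-60) + 4565)/(3486 - 2647) = (4/3 + 4565)/(3486 - 2647) = (13699/3)/839 = (13699/3)*(1/839) = 13699/2517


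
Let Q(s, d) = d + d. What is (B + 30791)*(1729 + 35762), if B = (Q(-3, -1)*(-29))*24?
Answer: 1206572853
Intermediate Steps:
Q(s, d) = 2*d
B = 1392 (B = ((2*(-1))*(-29))*24 = -2*(-29)*24 = 58*24 = 1392)
(B + 30791)*(1729 + 35762) = (1392 + 30791)*(1729 + 35762) = 32183*37491 = 1206572853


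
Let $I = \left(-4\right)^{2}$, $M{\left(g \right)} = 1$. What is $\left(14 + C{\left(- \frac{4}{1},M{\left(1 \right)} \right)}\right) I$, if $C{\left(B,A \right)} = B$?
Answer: $160$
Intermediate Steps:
$I = 16$
$\left(14 + C{\left(- \frac{4}{1},M{\left(1 \right)} \right)}\right) I = \left(14 - \frac{4}{1}\right) 16 = \left(14 - 4\right) 16 = 10 \cdot 16 = 160$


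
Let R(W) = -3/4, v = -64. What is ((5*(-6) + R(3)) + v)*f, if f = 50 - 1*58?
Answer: 758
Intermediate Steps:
R(W) = -¾ (R(W) = -3*¼ = -¾)
f = -8 (f = 50 - 58 = -8)
((5*(-6) + R(3)) + v)*f = ((5*(-6) - ¾) - 64)*(-8) = ((-30 - ¾) - 64)*(-8) = (-123/4 - 64)*(-8) = -379/4*(-8) = 758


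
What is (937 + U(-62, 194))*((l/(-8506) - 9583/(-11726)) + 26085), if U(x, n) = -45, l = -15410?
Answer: 580249452467714/24935339 ≈ 2.3270e+7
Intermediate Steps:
(937 + U(-62, 194))*((l/(-8506) - 9583/(-11726)) + 26085) = (937 - 45)*((-15410/(-8506) - 9583/(-11726)) + 26085) = 892*((-15410*(-1/8506) - 9583*(-1/11726)) + 26085) = 892*((7705/4253 + 9583/11726) + 26085) = 892*(131105329/49870678 + 26085) = 892*(1301007740959/49870678) = 580249452467714/24935339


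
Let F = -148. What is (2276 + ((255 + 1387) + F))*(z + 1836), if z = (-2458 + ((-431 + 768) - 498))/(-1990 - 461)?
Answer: 5658336450/817 ≈ 6.9257e+6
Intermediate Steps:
z = 873/817 (z = (-2458 + (337 - 498))/(-2451) = (-2458 - 161)*(-1/2451) = -2619*(-1/2451) = 873/817 ≈ 1.0685)
(2276 + ((255 + 1387) + F))*(z + 1836) = (2276 + ((255 + 1387) - 148))*(873/817 + 1836) = (2276 + (1642 - 148))*(1500885/817) = (2276 + 1494)*(1500885/817) = 3770*(1500885/817) = 5658336450/817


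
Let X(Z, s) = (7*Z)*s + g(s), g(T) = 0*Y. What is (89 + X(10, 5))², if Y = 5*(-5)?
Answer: 192721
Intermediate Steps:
Y = -25
g(T) = 0 (g(T) = 0*(-25) = 0)
X(Z, s) = 7*Z*s (X(Z, s) = (7*Z)*s + 0 = 7*Z*s + 0 = 7*Z*s)
(89 + X(10, 5))² = (89 + 7*10*5)² = (89 + 350)² = 439² = 192721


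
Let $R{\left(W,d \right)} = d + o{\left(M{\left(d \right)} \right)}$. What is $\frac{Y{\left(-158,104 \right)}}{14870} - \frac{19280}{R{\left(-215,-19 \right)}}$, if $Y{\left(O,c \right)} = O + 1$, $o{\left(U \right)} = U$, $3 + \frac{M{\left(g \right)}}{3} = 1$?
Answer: $\frac{11467587}{14870} \approx 771.19$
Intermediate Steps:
$M{\left(g \right)} = -6$ ($M{\left(g \right)} = -9 + 3 \cdot 1 = -9 + 3 = -6$)
$Y{\left(O,c \right)} = 1 + O$
$R{\left(W,d \right)} = -6 + d$ ($R{\left(W,d \right)} = d - 6 = -6 + d$)
$\frac{Y{\left(-158,104 \right)}}{14870} - \frac{19280}{R{\left(-215,-19 \right)}} = \frac{1 - 158}{14870} - \frac{19280}{-6 - 19} = \left(-157\right) \frac{1}{14870} - \frac{19280}{-25} = - \frac{157}{14870} - - \frac{3856}{5} = - \frac{157}{14870} + \frac{3856}{5} = \frac{11467587}{14870}$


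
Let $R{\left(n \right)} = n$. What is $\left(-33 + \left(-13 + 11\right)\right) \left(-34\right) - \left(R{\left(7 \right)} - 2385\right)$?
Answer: $3568$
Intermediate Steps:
$\left(-33 + \left(-13 + 11\right)\right) \left(-34\right) - \left(R{\left(7 \right)} - 2385\right) = \left(-33 + \left(-13 + 11\right)\right) \left(-34\right) - \left(7 - 2385\right) = \left(-33 - 2\right) \left(-34\right) - -2378 = \left(-35\right) \left(-34\right) + 2378 = 1190 + 2378 = 3568$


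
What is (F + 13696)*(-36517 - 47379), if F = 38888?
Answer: -4411587264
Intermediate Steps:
(F + 13696)*(-36517 - 47379) = (38888 + 13696)*(-36517 - 47379) = 52584*(-83896) = -4411587264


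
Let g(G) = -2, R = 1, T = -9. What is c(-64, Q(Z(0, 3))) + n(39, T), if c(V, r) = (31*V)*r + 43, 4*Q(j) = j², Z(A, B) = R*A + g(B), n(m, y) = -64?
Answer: -2005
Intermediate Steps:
Z(A, B) = -2 + A (Z(A, B) = 1*A - 2 = A - 2 = -2 + A)
Q(j) = j²/4
c(V, r) = 43 + 31*V*r (c(V, r) = 31*V*r + 43 = 43 + 31*V*r)
c(-64, Q(Z(0, 3))) + n(39, T) = (43 + 31*(-64)*((-2 + 0)²/4)) - 64 = (43 + 31*(-64)*((¼)*(-2)²)) - 64 = (43 + 31*(-64)*((¼)*4)) - 64 = (43 + 31*(-64)*1) - 64 = (43 - 1984) - 64 = -1941 - 64 = -2005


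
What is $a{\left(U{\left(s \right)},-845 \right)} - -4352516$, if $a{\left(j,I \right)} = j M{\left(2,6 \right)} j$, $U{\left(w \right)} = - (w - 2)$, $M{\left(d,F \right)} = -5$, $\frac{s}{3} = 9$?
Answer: $4349391$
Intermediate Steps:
$s = 27$ ($s = 3 \cdot 9 = 27$)
$U{\left(w \right)} = 2 - w$ ($U{\left(w \right)} = - (-2 + w) = 2 - w$)
$a{\left(j,I \right)} = - 5 j^{2}$ ($a{\left(j,I \right)} = j \left(-5\right) j = - 5 j j = - 5 j^{2}$)
$a{\left(U{\left(s \right)},-845 \right)} - -4352516 = - 5 \left(2 - 27\right)^{2} - -4352516 = - 5 \left(2 - 27\right)^{2} + 4352516 = - 5 \left(-25\right)^{2} + 4352516 = \left(-5\right) 625 + 4352516 = -3125 + 4352516 = 4349391$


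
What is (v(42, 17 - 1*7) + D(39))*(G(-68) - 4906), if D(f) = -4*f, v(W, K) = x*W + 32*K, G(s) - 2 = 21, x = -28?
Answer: 4941596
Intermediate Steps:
G(s) = 23 (G(s) = 2 + 21 = 23)
v(W, K) = -28*W + 32*K
(v(42, 17 - 1*7) + D(39))*(G(-68) - 4906) = ((-28*42 + 32*(17 - 1*7)) - 4*39)*(23 - 4906) = ((-1176 + 32*(17 - 7)) - 156)*(-4883) = ((-1176 + 32*10) - 156)*(-4883) = ((-1176 + 320) - 156)*(-4883) = (-856 - 156)*(-4883) = -1012*(-4883) = 4941596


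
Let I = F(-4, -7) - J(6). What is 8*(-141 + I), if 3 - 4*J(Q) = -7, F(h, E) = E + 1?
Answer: -1196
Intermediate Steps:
F(h, E) = 1 + E
J(Q) = 5/2 (J(Q) = ¾ - ¼*(-7) = ¾ + 7/4 = 5/2)
I = -17/2 (I = (1 - 7) - 1*5/2 = -6 - 5/2 = -17/2 ≈ -8.5000)
8*(-141 + I) = 8*(-141 - 17/2) = 8*(-299/2) = -1196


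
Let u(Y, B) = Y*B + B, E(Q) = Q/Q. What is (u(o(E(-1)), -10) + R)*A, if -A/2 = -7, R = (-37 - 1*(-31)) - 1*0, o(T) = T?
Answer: -364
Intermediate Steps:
E(Q) = 1
R = -6 (R = (-37 + 31) + 0 = -6 + 0 = -6)
A = 14 (A = -2*(-7) = 14)
u(Y, B) = B + B*Y (u(Y, B) = B*Y + B = B + B*Y)
(u(o(E(-1)), -10) + R)*A = (-10*(1 + 1) - 6)*14 = (-10*2 - 6)*14 = (-20 - 6)*14 = -26*14 = -364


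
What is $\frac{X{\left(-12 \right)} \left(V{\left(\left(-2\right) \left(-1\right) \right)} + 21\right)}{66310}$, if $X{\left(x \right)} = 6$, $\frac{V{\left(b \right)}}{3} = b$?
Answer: $\frac{81}{33155} \approx 0.0024431$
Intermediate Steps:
$V{\left(b \right)} = 3 b$
$\frac{X{\left(-12 \right)} \left(V{\left(\left(-2\right) \left(-1\right) \right)} + 21\right)}{66310} = \frac{6 \left(3 \left(\left(-2\right) \left(-1\right)\right) + 21\right)}{66310} = 6 \left(3 \cdot 2 + 21\right) \frac{1}{66310} = 6 \left(6 + 21\right) \frac{1}{66310} = 6 \cdot 27 \cdot \frac{1}{66310} = 162 \cdot \frac{1}{66310} = \frac{81}{33155}$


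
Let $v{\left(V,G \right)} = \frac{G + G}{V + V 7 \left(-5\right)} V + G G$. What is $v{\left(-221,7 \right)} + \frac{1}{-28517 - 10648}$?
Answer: $\frac{32350273}{665805} \approx 48.588$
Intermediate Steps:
$v{\left(V,G \right)} = G^{2} - \frac{G}{17}$ ($v{\left(V,G \right)} = \frac{2 G}{V + 7 V \left(-5\right)} V + G^{2} = \frac{2 G}{V - 35 V} V + G^{2} = \frac{2 G}{\left(-34\right) V} V + G^{2} = 2 G \left(- \frac{1}{34 V}\right) V + G^{2} = - \frac{G}{17 V} V + G^{2} = - \frac{G}{17} + G^{2} = G^{2} - \frac{G}{17}$)
$v{\left(-221,7 \right)} + \frac{1}{-28517 - 10648} = 7 \left(- \frac{1}{17} + 7\right) + \frac{1}{-28517 - 10648} = 7 \cdot \frac{118}{17} + \frac{1}{-39165} = \frac{826}{17} - \frac{1}{39165} = \frac{32350273}{665805}$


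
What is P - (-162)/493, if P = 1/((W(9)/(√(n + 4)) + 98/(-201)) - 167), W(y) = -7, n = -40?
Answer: 721091052102/2235039588473 - 188538*I/4533548861 ≈ 0.32263 - 4.1587e-5*I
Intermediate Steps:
P = 161604*(-33665/201 - 7*I/6)/4533548861 (P = 1/((-7/√(-40 + 4) + 98/(-201)) - 167) = 1/((-7*(-I/6) + 98*(-1/201)) - 167) = 1/((-7*(-I/6) - 98/201) - 167) = 1/((-(-7)*I/6 - 98/201) - 167) = 1/((7*I/6 - 98/201) - 167) = 1/((-98/201 + 7*I/6) - 167) = 1/(-33665/201 + 7*I/6) = 161604*(-33665/201 - 7*I/6)/4533548861 ≈ -0.0059703 - 4.1587e-5*I)
P - (-162)/493 = (-27066660/4533548861 - 188538*I/4533548861) - (-162)/493 = (-27066660/4533548861 - 188538*I/4533548861) - 1*(-162/493) = (-27066660/4533548861 - 188538*I/4533548861) + 162/493 = 721091052102/2235039588473 - 188538*I/4533548861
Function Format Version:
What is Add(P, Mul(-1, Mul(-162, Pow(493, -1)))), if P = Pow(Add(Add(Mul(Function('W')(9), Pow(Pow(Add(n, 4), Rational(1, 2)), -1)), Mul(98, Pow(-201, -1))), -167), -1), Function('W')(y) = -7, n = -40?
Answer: Add(Rational(721091052102, 2235039588473), Mul(Rational(-188538, 4533548861), I)) ≈ Add(0.32263, Mul(-4.1587e-5, I))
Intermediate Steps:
P = Mul(Rational(161604, 4533548861), Add(Rational(-33665, 201), Mul(Rational(-7, 6), I))) (P = Pow(Add(Add(Mul(-7, Pow(Pow(Add(-40, 4), Rational(1, 2)), -1)), Mul(98, Pow(-201, -1))), -167), -1) = Pow(Add(Add(Mul(-7, Pow(Pow(-36, Rational(1, 2)), -1)), Mul(98, Rational(-1, 201))), -167), -1) = Pow(Add(Add(Mul(-7, Pow(Mul(6, I), -1)), Rational(-98, 201)), -167), -1) = Pow(Add(Add(Mul(-7, Mul(Rational(-1, 6), I)), Rational(-98, 201)), -167), -1) = Pow(Add(Add(Mul(Rational(7, 6), I), Rational(-98, 201)), -167), -1) = Pow(Add(Add(Rational(-98, 201), Mul(Rational(7, 6), I)), -167), -1) = Pow(Add(Rational(-33665, 201), Mul(Rational(7, 6), I)), -1) = Mul(Rational(161604, 4533548861), Add(Rational(-33665, 201), Mul(Rational(-7, 6), I))) ≈ Add(-0.0059703, Mul(-4.1587e-5, I)))
Add(P, Mul(-1, Mul(-162, Pow(493, -1)))) = Add(Add(Rational(-27066660, 4533548861), Mul(Rational(-188538, 4533548861), I)), Mul(-1, Mul(-162, Pow(493, -1)))) = Add(Add(Rational(-27066660, 4533548861), Mul(Rational(-188538, 4533548861), I)), Mul(-1, Mul(-162, Rational(1, 493)))) = Add(Add(Rational(-27066660, 4533548861), Mul(Rational(-188538, 4533548861), I)), Mul(-1, Rational(-162, 493))) = Add(Add(Rational(-27066660, 4533548861), Mul(Rational(-188538, 4533548861), I)), Rational(162, 493)) = Add(Rational(721091052102, 2235039588473), Mul(Rational(-188538, 4533548861), I))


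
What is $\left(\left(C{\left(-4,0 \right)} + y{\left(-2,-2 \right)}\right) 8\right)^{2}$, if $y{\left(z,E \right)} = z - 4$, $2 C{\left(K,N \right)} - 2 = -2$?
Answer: $2304$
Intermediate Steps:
$C{\left(K,N \right)} = 0$ ($C{\left(K,N \right)} = 1 + \frac{1}{2} \left(-2\right) = 1 - 1 = 0$)
$y{\left(z,E \right)} = -4 + z$
$\left(\left(C{\left(-4,0 \right)} + y{\left(-2,-2 \right)}\right) 8\right)^{2} = \left(\left(0 - 6\right) 8\right)^{2} = \left(\left(-6\right) 8\right)^{2} = \left(-48\right)^{2} = 2304$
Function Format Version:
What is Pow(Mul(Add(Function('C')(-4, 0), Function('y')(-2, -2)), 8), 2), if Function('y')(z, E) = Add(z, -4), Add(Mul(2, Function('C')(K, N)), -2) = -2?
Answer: 2304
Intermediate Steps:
Function('C')(K, N) = 0 (Function('C')(K, N) = Add(1, Mul(Rational(1, 2), -2)) = Add(1, -1) = 0)
Function('y')(z, E) = Add(-4, z)
Pow(Mul(Add(Function('C')(-4, 0), Function('y')(-2, -2)), 8), 2) = Pow(Mul(Add(0, Add(-4, -2)), 8), 2) = Pow(Mul(Add(0, -6), 8), 2) = Pow(Mul(-6, 8), 2) = Pow(-48, 2) = 2304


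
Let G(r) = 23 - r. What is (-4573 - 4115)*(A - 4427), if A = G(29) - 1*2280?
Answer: 58322544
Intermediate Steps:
A = -2286 (A = (23 - 1*29) - 1*2280 = (23 - 29) - 2280 = -6 - 2280 = -2286)
(-4573 - 4115)*(A - 4427) = (-4573 - 4115)*(-2286 - 4427) = -8688*(-6713) = 58322544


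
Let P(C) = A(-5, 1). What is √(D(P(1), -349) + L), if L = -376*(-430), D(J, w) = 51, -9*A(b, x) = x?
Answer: √161731 ≈ 402.16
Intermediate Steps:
A(b, x) = -x/9
P(C) = -⅑ (P(C) = -⅑*1 = -⅑)
L = 161680
√(D(P(1), -349) + L) = √(51 + 161680) = √161731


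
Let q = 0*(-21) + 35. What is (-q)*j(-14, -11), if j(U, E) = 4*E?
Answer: 1540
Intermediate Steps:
q = 35 (q = 0 + 35 = 35)
(-q)*j(-14, -11) = (-1*35)*(4*(-11)) = -35*(-44) = 1540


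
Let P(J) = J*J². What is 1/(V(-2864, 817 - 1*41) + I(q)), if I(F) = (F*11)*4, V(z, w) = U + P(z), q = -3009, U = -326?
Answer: -1/23492081266 ≈ -4.2568e-11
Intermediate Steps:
P(J) = J³
V(z, w) = -326 + z³
I(F) = 44*F (I(F) = (11*F)*4 = 44*F)
1/(V(-2864, 817 - 1*41) + I(q)) = 1/((-326 + (-2864)³) + 44*(-3009)) = 1/((-326 - 23491948544) - 132396) = 1/(-23491948870 - 132396) = 1/(-23492081266) = -1/23492081266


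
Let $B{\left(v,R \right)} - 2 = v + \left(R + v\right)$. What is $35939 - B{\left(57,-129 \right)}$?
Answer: $35952$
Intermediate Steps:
$B{\left(v,R \right)} = 2 + R + 2 v$ ($B{\left(v,R \right)} = 2 + \left(v + \left(R + v\right)\right) = 2 + \left(R + 2 v\right) = 2 + R + 2 v$)
$35939 - B{\left(57,-129 \right)} = 35939 - \left(2 - 129 + 2 \cdot 57\right) = 35939 - \left(2 - 129 + 114\right) = 35939 - -13 = 35939 + 13 = 35952$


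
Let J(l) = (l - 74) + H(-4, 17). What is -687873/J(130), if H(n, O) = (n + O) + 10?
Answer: -687873/79 ≈ -8707.3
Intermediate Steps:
H(n, O) = 10 + O + n (H(n, O) = (O + n) + 10 = 10 + O + n)
J(l) = -51 + l (J(l) = (l - 74) + (10 + 17 - 4) = (-74 + l) + 23 = -51 + l)
-687873/J(130) = -687873/(-51 + 130) = -687873/79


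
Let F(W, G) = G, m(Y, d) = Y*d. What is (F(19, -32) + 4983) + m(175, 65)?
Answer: 16326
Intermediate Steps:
(F(19, -32) + 4983) + m(175, 65) = (-32 + 4983) + 175*65 = 4951 + 11375 = 16326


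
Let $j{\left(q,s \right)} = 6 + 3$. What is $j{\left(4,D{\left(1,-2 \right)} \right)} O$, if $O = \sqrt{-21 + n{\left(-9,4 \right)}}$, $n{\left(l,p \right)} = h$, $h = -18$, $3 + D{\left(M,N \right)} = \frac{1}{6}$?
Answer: $9 i \sqrt{39} \approx 56.205 i$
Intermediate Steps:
$D{\left(M,N \right)} = - \frac{17}{6}$ ($D{\left(M,N \right)} = -3 + \frac{1}{6} = - \frac{17}{6}$)
$n{\left(l,p \right)} = -18$
$j{\left(q,s \right)} = 9$
$O = i \sqrt{39}$ ($O = \sqrt{-21 - 18} = \sqrt{-39} = i \sqrt{39} \approx 6.245 i$)
$j{\left(4,D{\left(1,-2 \right)} \right)} O = 9 i \sqrt{39}$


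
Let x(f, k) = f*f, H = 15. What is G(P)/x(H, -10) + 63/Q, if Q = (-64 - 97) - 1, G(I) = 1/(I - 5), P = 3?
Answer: -88/225 ≈ -0.39111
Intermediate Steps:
G(I) = 1/(-5 + I)
x(f, k) = f²
Q = -162 (Q = -161 - 1 = -162)
G(P)/x(H, -10) + 63/Q = 1/((-5 + 3)*(15²)) + 63/(-162) = 1/(-2*225) + 63*(-1/162) = -½*1/225 - 7/18 = -1/450 - 7/18 = -88/225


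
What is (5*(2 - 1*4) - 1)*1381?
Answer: -15191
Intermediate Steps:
(5*(2 - 1*4) - 1)*1381 = (5*(2 - 4) - 1)*1381 = (5*(-2) - 1)*1381 = (-10 - 1)*1381 = -11*1381 = -15191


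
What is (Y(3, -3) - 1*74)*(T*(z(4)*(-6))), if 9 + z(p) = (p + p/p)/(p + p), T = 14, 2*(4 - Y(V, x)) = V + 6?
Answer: -209643/4 ≈ -52411.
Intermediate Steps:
Y(V, x) = 1 - V/2 (Y(V, x) = 4 - (V + 6)/2 = 4 - (6 + V)/2 = 4 + (-3 - V/2) = 1 - V/2)
z(p) = -9 + (1 + p)/(2*p) (z(p) = -9 + (p + p/p)/(p + p) = -9 + (p + 1)/((2*p)) = -9 + (1 + p)*(1/(2*p)) = -9 + (1 + p)/(2*p))
(Y(3, -3) - 1*74)*(T*(z(4)*(-6))) = ((1 - ½*3) - 1*74)*(14*(((½)*(1 - 17*4)/4)*(-6))) = ((1 - 3/2) - 74)*(14*(((½)*(¼)*(1 - 68))*(-6))) = (-½ - 74)*(14*(((½)*(¼)*(-67))*(-6))) = -1043*(-67/8*(-6)) = -1043*201/4 = -149/2*1407/2 = -209643/4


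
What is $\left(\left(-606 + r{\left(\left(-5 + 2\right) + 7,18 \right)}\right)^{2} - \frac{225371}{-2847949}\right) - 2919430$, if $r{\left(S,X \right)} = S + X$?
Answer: $- \frac{7343077429555}{2847949} \approx -2.5784 \cdot 10^{6}$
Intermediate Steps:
$\left(\left(-606 + r{\left(\left(-5 + 2\right) + 7,18 \right)}\right)^{2} - \frac{225371}{-2847949}\right) - 2919430 = \left(\left(-606 + \left(\left(\left(-5 + 2\right) + 7\right) + 18\right)\right)^{2} - \frac{225371}{-2847949}\right) - 2919430 = \left(\left(-606 + \left(\left(-3 + 7\right) + 18\right)\right)^{2} - - \frac{225371}{2847949}\right) - 2919430 = \left(\left(-606 + \left(4 + 18\right)\right)^{2} + \frac{225371}{2847949}\right) - 2919430 = \left(\left(-606 + 22\right)^{2} + \frac{225371}{2847949}\right) - 2919430 = \left(\left(-584\right)^{2} + \frac{225371}{2847949}\right) - 2919430 = \left(341056 + \frac{225371}{2847949}\right) - 2919430 = \frac{971310319515}{2847949} - 2919430 = - \frac{7343077429555}{2847949}$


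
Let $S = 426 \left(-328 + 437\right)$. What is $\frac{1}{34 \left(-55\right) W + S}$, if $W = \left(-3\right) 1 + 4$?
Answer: $\frac{1}{44564} \approx 2.244 \cdot 10^{-5}$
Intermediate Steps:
$S = 46434$ ($S = 426 \cdot 109 = 46434$)
$W = 1$ ($W = -3 + 4 = 1$)
$\frac{1}{34 \left(-55\right) W + S} = \frac{1}{34 \left(-55\right) 1 + 46434} = \frac{1}{\left(-1870\right) 1 + 46434} = \frac{1}{-1870 + 46434} = \frac{1}{44564}$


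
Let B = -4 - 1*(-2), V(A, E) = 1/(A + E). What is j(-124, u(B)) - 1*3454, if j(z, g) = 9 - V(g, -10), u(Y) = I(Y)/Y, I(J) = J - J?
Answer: -34449/10 ≈ -3444.9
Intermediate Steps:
I(J) = 0
B = -2 (B = -4 + 2 = -2)
u(Y) = 0 (u(Y) = 0/Y = 0)
j(z, g) = 9 - 1/(-10 + g) (j(z, g) = 9 - 1/(g - 10) = 9 - 1/(-10 + g))
j(-124, u(B)) - 1*3454 = (-91 + 9*0)/(-10 + 0) - 1*3454 = (-91 + 0)/(-10) - 3454 = -1/10*(-91) - 3454 = 91/10 - 3454 = -34449/10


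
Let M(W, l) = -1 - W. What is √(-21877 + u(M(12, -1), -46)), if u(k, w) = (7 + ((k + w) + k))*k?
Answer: 2*I*√5258 ≈ 145.02*I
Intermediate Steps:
u(k, w) = k*(7 + w + 2*k) (u(k, w) = (7 + (w + 2*k))*k = (7 + w + 2*k)*k = k*(7 + w + 2*k))
√(-21877 + u(M(12, -1), -46)) = √(-21877 + (-1 - 1*12)*(7 - 46 + 2*(-1 - 1*12))) = √(-21877 + (-1 - 12)*(7 - 46 + 2*(-1 - 12))) = √(-21877 - 13*(7 - 46 + 2*(-13))) = √(-21877 - 13*(7 - 46 - 26)) = √(-21877 - 13*(-65)) = √(-21877 + 845) = √(-21032) = 2*I*√5258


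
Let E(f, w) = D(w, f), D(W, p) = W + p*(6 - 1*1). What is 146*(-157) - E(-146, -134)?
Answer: -22058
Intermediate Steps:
D(W, p) = W + 5*p (D(W, p) = W + p*(6 - 1) = W + p*5 = W + 5*p)
E(f, w) = w + 5*f
146*(-157) - E(-146, -134) = 146*(-157) - (-134 + 5*(-146)) = -22922 - (-134 - 730) = -22922 - 1*(-864) = -22922 + 864 = -22058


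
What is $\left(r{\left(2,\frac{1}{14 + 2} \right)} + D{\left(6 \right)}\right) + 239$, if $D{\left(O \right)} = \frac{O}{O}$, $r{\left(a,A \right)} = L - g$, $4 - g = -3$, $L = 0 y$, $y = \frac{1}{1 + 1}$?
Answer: $233$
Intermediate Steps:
$y = \frac{1}{2} \approx 0.5$
$L = 0$ ($L = 0 \cdot \frac{1}{2} = 0$)
$g = 7$ ($g = 4 - -3 = 4 + 3 = 7$)
$r{\left(a,A \right)} = -7$ ($r{\left(a,A \right)} = 0 - 7 = -7$)
$D{\left(O \right)} = 1$
$\left(r{\left(2,\frac{1}{14 + 2} \right)} + D{\left(6 \right)}\right) + 239 = \left(-7 + 1\right) + 239 = -6 + 239 = 233$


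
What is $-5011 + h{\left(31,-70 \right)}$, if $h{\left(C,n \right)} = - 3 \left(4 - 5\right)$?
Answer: $-5008$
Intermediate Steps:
$h{\left(C,n \right)} = 3$ ($h{\left(C,n \right)} = \left(-3\right) \left(-1\right) = 3$)
$-5011 + h{\left(31,-70 \right)} = -5011 + 3 = -5008$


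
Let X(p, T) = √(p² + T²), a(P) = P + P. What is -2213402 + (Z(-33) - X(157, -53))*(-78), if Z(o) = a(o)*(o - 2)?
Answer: -2393582 + 78*√27458 ≈ -2.3807e+6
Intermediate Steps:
a(P) = 2*P
Z(o) = 2*o*(-2 + o) (Z(o) = (2*o)*(o - 2) = (2*o)*(-2 + o) = 2*o*(-2 + o))
X(p, T) = √(T² + p²)
-2213402 + (Z(-33) - X(157, -53))*(-78) = -2213402 + (2*(-33)*(-2 - 33) - √((-53)² + 157²))*(-78) = -2213402 + (2*(-33)*(-35) - √(2809 + 24649))*(-78) = -2213402 + (2310 - √27458)*(-78) = -2213402 + (-180180 + 78*√27458) = -2393582 + 78*√27458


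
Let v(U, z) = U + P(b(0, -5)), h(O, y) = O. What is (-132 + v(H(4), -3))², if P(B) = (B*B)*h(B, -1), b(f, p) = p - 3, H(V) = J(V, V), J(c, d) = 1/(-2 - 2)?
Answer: 6640929/16 ≈ 4.1506e+5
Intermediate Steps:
J(c, d) = -¼ (J(c, d) = 1/(-4) = -¼)
H(V) = -¼
b(f, p) = -3 + p
P(B) = B³ (P(B) = (B*B)*B = B²*B = B³)
v(U, z) = -512 + U (v(U, z) = U + (-3 - 5)³ = U + (-8)³ = U - 512 = -512 + U)
(-132 + v(H(4), -3))² = (-132 + (-512 - ¼))² = (-132 - 2049/4)² = (-2577/4)² = 6640929/16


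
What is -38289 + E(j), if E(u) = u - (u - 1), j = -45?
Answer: -38288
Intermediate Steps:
E(u) = 1 (E(u) = u - (-1 + u) = u + (1 - u) = 1)
-38289 + E(j) = -38289 + 1 = -38288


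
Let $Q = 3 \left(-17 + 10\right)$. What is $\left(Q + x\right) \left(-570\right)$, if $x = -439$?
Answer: $262200$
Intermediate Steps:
$Q = -21$ ($Q = 3 \left(-7\right) = -21$)
$\left(Q + x\right) \left(-570\right) = \left(-21 - 439\right) \left(-570\right) = \left(-460\right) \left(-570\right) = 262200$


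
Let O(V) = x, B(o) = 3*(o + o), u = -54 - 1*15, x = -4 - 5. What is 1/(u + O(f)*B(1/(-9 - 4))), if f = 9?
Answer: -13/843 ≈ -0.015421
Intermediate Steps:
x = -9
u = -69 (u = -54 - 15 = -69)
B(o) = 6*o (B(o) = 3*(2*o) = 6*o)
O(V) = -9
1/(u + O(f)*B(1/(-9 - 4))) = 1/(-69 - 54/(-9 - 4)) = 1/(-69 - 54/(-13)) = 1/(-69 - 54*(-1)/13) = 1/(-69 - 9*(-6/13)) = 1/(-69 + 54/13) = 1/(-843/13) = -13/843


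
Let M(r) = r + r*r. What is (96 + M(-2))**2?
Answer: 9604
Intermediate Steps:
M(r) = r + r**2
(96 + M(-2))**2 = (96 - 2*(1 - 2))**2 = (96 - 2*(-1))**2 = (96 + 2)**2 = 98**2 = 9604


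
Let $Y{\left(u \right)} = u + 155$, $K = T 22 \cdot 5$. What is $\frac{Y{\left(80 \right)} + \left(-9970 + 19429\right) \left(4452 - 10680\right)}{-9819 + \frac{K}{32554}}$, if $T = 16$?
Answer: $\frac{958884857509}{159822983} \approx 5999.7$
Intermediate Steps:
$K = 1760$ ($K = 16 \cdot 22 \cdot 5 = 352 \cdot 5 = 1760$)
$Y{\left(u \right)} = 155 + u$
$\frac{Y{\left(80 \right)} + \left(-9970 + 19429\right) \left(4452 - 10680\right)}{-9819 + \frac{K}{32554}} = \frac{\left(155 + 80\right) + \left(-9970 + 19429\right) \left(4452 - 10680\right)}{-9819 + \frac{1760}{32554}} = \frac{235 + 9459 \left(-6228\right)}{-9819 + 1760 \cdot \frac{1}{32554}} = \frac{235 - 58910652}{-9819 + \frac{880}{16277}} = - \frac{58910417}{- \frac{159822983}{16277}} = \left(-58910417\right) \left(- \frac{16277}{159822983}\right) = \frac{958884857509}{159822983}$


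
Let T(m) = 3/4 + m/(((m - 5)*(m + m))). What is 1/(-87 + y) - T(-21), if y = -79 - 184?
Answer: -1669/2275 ≈ -0.73363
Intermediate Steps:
T(m) = ¾ + 1/(2*(-5 + m)) (T(m) = 3*(¼) + m/(((-5 + m)*(2*m))) = ¾ + m/((2*m*(-5 + m))) = ¾ + m*(1/(2*m*(-5 + m))) = ¾ + 1/(2*(-5 + m)))
y = -263
1/(-87 + y) - T(-21) = 1/(-87 - 263) - (-13 + 3*(-21))/(4*(-5 - 21)) = 1/(-350) - (-13 - 63)/(4*(-26)) = -1/350 - (-1)*(-76)/(4*26) = -1/350 - 1*19/26 = -1/350 - 19/26 = -1669/2275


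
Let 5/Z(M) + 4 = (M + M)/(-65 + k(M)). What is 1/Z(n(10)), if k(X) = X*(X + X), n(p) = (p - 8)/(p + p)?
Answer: -13006/16245 ≈ -0.80062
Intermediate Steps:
n(p) = (-8 + p)/(2*p) (n(p) = (-8 + p)/((2*p)) = (-8 + p)*(1/(2*p)) = (-8 + p)/(2*p))
k(X) = 2*X**2 (k(X) = X*(2*X) = 2*X**2)
Z(M) = 5/(-4 + 2*M/(-65 + 2*M**2)) (Z(M) = 5/(-4 + (M + M)/(-65 + 2*M**2)) = 5/(-4 + (2*M)/(-65 + 2*M**2)) = 5/(-4 + 2*M/(-65 + 2*M**2)))
1/Z(n(10)) = 1/(5*(-65 + 2*((1/2)*(-8 + 10)/10)**2)/(2*(130 + (1/2)*(-8 + 10)/10 - 4*(-8 + 10)**2/400))) = 1/(5*(-65 + 2*((1/2)*(1/10)*2)**2)/(2*(130 + (1/2)*(1/10)*2 - 4*((1/2)*(1/10)*2)**2))) = 1/(5*(-65 + 2*(1/10)**2)/(2*(130 + 1/10 - 4*(1/10)**2))) = 1/(5*(-65 + 2*(1/100))/(2*(130 + 1/10 - 4*1/100))) = 1/(5*(-65 + 1/50)/(2*(130 + 1/10 - 1/25))) = 1/((5/2)*(-3249/50)/(6503/50)) = 1/((5/2)*(50/6503)*(-3249/50)) = 1/(-16245/13006) = -13006/16245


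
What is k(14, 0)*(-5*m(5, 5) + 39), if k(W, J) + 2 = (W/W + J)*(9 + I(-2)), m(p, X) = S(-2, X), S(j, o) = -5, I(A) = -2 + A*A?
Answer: 576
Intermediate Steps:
I(A) = -2 + A²
m(p, X) = -5
k(W, J) = 9 + 11*J (k(W, J) = -2 + (W/W + J)*(9 + (-2 + (-2)²)) = -2 + (1 + J)*(9 + (-2 + 4)) = -2 + (1 + J)*(9 + 2) = -2 + (1 + J)*11 = -2 + (11 + 11*J) = 9 + 11*J)
k(14, 0)*(-5*m(5, 5) + 39) = (9 + 11*0)*(-5*(-5) + 39) = (9 + 0)*(25 + 39) = 9*64 = 576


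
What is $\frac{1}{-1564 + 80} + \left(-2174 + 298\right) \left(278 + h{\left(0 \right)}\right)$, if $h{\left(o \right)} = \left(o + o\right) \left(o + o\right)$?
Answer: $- \frac{773947553}{1484} \approx -5.2153 \cdot 10^{5}$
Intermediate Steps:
$h{\left(o \right)} = 4 o^{2}$ ($h{\left(o \right)} = 2 o 2 o = 4 o^{2}$)
$\frac{1}{-1564 + 80} + \left(-2174 + 298\right) \left(278 + h{\left(0 \right)}\right) = \frac{1}{-1564 + 80} + \left(-2174 + 298\right) \left(278 + 4 \cdot 0^{2}\right) = \frac{1}{-1484} - 1876 \left(278 + 4 \cdot 0\right) = - \frac{1}{1484} - 1876 \left(278 + 0\right) = - \frac{1}{1484} - 521528 = - \frac{773947553}{1484}$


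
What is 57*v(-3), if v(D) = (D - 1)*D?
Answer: 684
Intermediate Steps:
v(D) = D*(-1 + D) (v(D) = (-1 + D)*D = D*(-1 + D))
57*v(-3) = 57*(-3*(-1 - 3)) = 57*(-3*(-4)) = 57*12 = 684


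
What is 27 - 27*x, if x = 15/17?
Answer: 54/17 ≈ 3.1765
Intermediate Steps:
x = 15/17 (x = 15*(1/17) = 15/17 ≈ 0.88235)
27 - 27*x = 27 - 27*15/17 = 27 - 405/17 = 54/17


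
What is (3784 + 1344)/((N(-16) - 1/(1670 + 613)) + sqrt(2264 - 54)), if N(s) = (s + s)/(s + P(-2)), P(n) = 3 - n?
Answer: -1881339189576/277685829493 + 3234038679432*sqrt(2210)/1388429147465 ≈ 102.73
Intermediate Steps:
N(s) = 2*s/(5 + s) (N(s) = (s + s)/(s + (3 - 1*(-2))) = (2*s)/(s + (3 + 2)) = (2*s)/(s + 5) = (2*s)/(5 + s) = 2*s/(5 + s))
(3784 + 1344)/((N(-16) - 1/(1670 + 613)) + sqrt(2264 - 54)) = (3784 + 1344)/((2*(-16)/(5 - 16) - 1/(1670 + 613)) + sqrt(2264 - 54)) = 5128/((2*(-16)/(-11) - 1/2283) + sqrt(2210)) = 5128/((2*(-16)*(-1/11) - 1*1/2283) + sqrt(2210)) = 5128/((32/11 - 1/2283) + sqrt(2210)) = 5128/(73045/25113 + sqrt(2210))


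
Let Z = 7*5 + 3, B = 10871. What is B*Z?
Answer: 413098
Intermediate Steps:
Z = 38 (Z = 35 + 3 = 38)
B*Z = 10871*38 = 413098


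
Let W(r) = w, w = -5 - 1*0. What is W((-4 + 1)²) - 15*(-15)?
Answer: 220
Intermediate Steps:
w = -5 (w = -5 + 0 = -5)
W(r) = -5
W((-4 + 1)²) - 15*(-15) = -5 - 15*(-15) = -5 + 225 = 220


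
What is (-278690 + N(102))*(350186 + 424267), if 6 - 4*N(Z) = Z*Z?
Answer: -435690994287/2 ≈ -2.1785e+11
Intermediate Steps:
N(Z) = 3/2 - Z²/4 (N(Z) = 3/2 - Z*Z/4 = 3/2 - Z²/4)
(-278690 + N(102))*(350186 + 424267) = (-278690 + (3/2 - ¼*102²))*(350186 + 424267) = (-278690 + (3/2 - ¼*10404))*774453 = (-278690 + (3/2 - 2601))*774453 = (-278690 - 5199/2)*774453 = -562579/2*774453 = -435690994287/2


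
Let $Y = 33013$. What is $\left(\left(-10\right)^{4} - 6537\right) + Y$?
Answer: $36476$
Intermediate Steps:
$\left(\left(-10\right)^{4} - 6537\right) + Y = \left(\left(-10\right)^{4} - 6537\right) + 33013 = \left(10000 - 6537\right) + 33013 = 3463 + 33013 = 36476$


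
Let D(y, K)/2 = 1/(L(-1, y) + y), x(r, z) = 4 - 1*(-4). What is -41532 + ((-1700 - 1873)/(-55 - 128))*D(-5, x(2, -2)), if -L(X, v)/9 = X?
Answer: -5065713/122 ≈ -41522.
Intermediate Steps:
x(r, z) = 8 (x(r, z) = 4 + 4 = 8)
L(X, v) = -9*X
D(y, K) = 2/(9 + y) (D(y, K) = 2/(-9*(-1) + y) = 2/(9 + y))
-41532 + ((-1700 - 1873)/(-55 - 128))*D(-5, x(2, -2)) = -41532 + ((-1700 - 1873)/(-55 - 128))*(2/(9 - 5)) = -41532 + (-3573/(-183))*(2/4) = -41532 + (-3573*(-1/183))*(2*(¼)) = -41532 + (1191/61)*(½) = -41532 + 1191/122 = -5065713/122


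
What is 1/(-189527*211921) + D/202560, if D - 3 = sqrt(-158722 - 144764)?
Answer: 40164683847/2711924012299840 + I*sqrt(303486)/202560 ≈ 1.481e-5 + 0.0027197*I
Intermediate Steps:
D = 3 + I*sqrt(303486) (D = 3 + sqrt(-158722 - 144764) = 3 + sqrt(-303486) = 3 + I*sqrt(303486) ≈ 3.0 + 550.9*I)
1/(-189527*211921) + D/202560 = 1/(-189527*211921) + (3 + I*sqrt(303486))/202560 = -1/189527*1/211921 + (3 + I*sqrt(303486))*(1/202560) = -1/40164751367 + (1/67520 + I*sqrt(303486)/202560) = 40164683847/2711924012299840 + I*sqrt(303486)/202560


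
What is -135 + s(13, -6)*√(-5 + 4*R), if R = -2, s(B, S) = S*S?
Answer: -135 + 36*I*√13 ≈ -135.0 + 129.8*I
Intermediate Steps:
s(B, S) = S²
-135 + s(13, -6)*√(-5 + 4*R) = -135 + (-6)²*√(-5 + 4*(-2)) = -135 + 36*√(-5 - 8) = -135 + 36*√(-13) = -135 + 36*(I*√13) = -135 + 36*I*√13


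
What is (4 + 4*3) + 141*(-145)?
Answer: -20429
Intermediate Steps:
(4 + 4*3) + 141*(-145) = (4 + 12) - 20445 = 16 - 20445 = -20429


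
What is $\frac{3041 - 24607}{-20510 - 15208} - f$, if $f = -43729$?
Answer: $\frac{780966994}{17859} \approx 43730.0$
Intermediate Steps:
$\frac{3041 - 24607}{-20510 - 15208} - f = \frac{3041 - 24607}{-20510 - 15208} - -43729 = - \frac{21566}{-35718} + 43729 = \left(-21566\right) \left(- \frac{1}{35718}\right) + 43729 = \frac{10783}{17859} + 43729 = \frac{780966994}{17859}$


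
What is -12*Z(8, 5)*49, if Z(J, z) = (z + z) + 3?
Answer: -7644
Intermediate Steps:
Z(J, z) = 3 + 2*z (Z(J, z) = 2*z + 3 = 3 + 2*z)
-12*Z(8, 5)*49 = -12*(3 + 2*5)*49 = -12*(3 + 10)*49 = -12*13*49 = -156*49 = -7644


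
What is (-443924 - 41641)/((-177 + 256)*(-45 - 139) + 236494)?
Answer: -161855/73986 ≈ -2.1876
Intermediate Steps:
(-443924 - 41641)/((-177 + 256)*(-45 - 139) + 236494) = -485565/(79*(-184) + 236494) = -485565/(-14536 + 236494) = -485565/221958 = -485565*1/221958 = -161855/73986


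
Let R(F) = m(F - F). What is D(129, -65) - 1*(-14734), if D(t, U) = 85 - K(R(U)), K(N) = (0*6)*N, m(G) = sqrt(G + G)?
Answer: 14819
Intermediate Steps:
m(G) = sqrt(2)*sqrt(G) (m(G) = sqrt(2*G) = sqrt(2)*sqrt(G))
R(F) = 0 (R(F) = sqrt(2)*sqrt(F - F) = sqrt(2)*sqrt(0) = sqrt(2)*0 = 0)
K(N) = 0 (K(N) = 0*N = 0)
D(t, U) = 85 (D(t, U) = 85 - 1*0 = 85 + 0 = 85)
D(129, -65) - 1*(-14734) = 85 - 1*(-14734) = 85 + 14734 = 14819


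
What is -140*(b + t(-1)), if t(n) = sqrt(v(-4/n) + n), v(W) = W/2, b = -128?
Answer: 17780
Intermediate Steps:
v(W) = W/2 (v(W) = W*(1/2) = W/2)
t(n) = sqrt(n - 2/n) (t(n) = sqrt((-4/n)/2 + n) = sqrt(-2/n + n) = sqrt(n - 2/n))
-140*(b + t(-1)) = -140*(-128 + sqrt(-1 - 2/(-1))) = -140*(-128 + sqrt(-1 - 2*(-1))) = -140*(-128 + sqrt(-1 + 2)) = -140*(-128 + sqrt(1)) = -140*(-128 + 1) = -140*(-127) = 17780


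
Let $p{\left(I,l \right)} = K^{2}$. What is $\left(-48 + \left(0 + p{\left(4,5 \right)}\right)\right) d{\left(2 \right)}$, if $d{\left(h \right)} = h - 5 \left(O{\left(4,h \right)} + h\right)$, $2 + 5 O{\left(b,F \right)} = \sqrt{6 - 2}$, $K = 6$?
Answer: $96$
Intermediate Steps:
$p{\left(I,l \right)} = 36$ ($p{\left(I,l \right)} = 6^{2} = 36$)
$O{\left(b,F \right)} = 0$ ($O{\left(b,F \right)} = - \frac{2}{5} + \frac{\sqrt{6 - 2}}{5} = - \frac{2}{5} + \frac{\sqrt{4}}{5} = - \frac{2}{5} + \frac{1}{5} \cdot 2 = - \frac{2}{5} + \frac{2}{5} = 0$)
$d{\left(h \right)} = - 4 h$ ($d{\left(h \right)} = h - 5 \left(0 + h\right) = h - 5 h = - 4 h$)
$\left(-48 + \left(0 + p{\left(4,5 \right)}\right)\right) d{\left(2 \right)} = \left(-48 + \left(0 + 36\right)\right) \left(\left(-4\right) 2\right) = \left(-48 + 36\right) \left(-8\right) = \left(-12\right) \left(-8\right) = 96$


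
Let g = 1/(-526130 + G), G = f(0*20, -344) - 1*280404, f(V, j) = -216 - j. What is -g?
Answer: 1/806406 ≈ 1.2401e-6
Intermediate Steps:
G = -280276 (G = (-216 - 1*(-344)) - 1*280404 = (-216 + 344) - 280404 = 128 - 280404 = -280276)
g = -1/806406 (g = 1/(-526130 - 280276) = 1/(-806406) = -1/806406 ≈ -1.2401e-6)
-g = -1*(-1/806406) = 1/806406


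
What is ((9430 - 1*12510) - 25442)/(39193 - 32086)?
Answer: -28522/7107 ≈ -4.0132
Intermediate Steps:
((9430 - 1*12510) - 25442)/(39193 - 32086) = ((9430 - 12510) - 25442)/7107 = (-3080 - 25442)*(1/7107) = -28522*1/7107 = -28522/7107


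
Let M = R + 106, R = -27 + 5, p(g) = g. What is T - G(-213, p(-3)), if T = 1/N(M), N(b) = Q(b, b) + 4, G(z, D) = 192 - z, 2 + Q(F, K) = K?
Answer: -34829/86 ≈ -404.99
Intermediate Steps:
R = -22
Q(F, K) = -2 + K
M = 84 (M = -22 + 106 = 84)
N(b) = 2 + b (N(b) = (-2 + b) + 4 = 2 + b)
T = 1/86 (T = 1/(2 + 84) = 1/86 ≈ 0.011628)
T - G(-213, p(-3)) = 1/86 - (192 - 1*(-213)) = 1/86 - (192 + 213) = 1/86 - 1*405 = 1/86 - 405 = -34829/86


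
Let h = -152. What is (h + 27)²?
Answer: 15625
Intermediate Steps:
(h + 27)² = (-152 + 27)² = (-125)² = 15625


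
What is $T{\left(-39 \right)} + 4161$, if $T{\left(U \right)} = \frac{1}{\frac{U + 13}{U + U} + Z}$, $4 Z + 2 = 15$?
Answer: $\frac{178935}{43} \approx 4161.3$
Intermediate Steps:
$Z = \frac{13}{4}$ ($Z = - \frac{1}{2} + \frac{1}{4} \cdot 15 = - \frac{1}{2} + \frac{15}{4} = \frac{13}{4} \approx 3.25$)
$T{\left(U \right)} = \frac{1}{\frac{13}{4} + \frac{13 + U}{2 U}}$ ($T{\left(U \right)} = \frac{1}{\frac{U + 13}{U + U} + \frac{13}{4}} = \frac{1}{\frac{13 + U}{2 U} + \frac{13}{4}} = \frac{1}{\frac{13}{4} + \frac{13 + U}{2 U}}$)
$T{\left(-39 \right)} + 4161 = 4 \left(-39\right) \frac{1}{26 + 15 \left(-39\right)} + 4161 = 4 \left(-39\right) \frac{1}{26 - 585} + 4161 = 4 \left(-39\right) \frac{1}{-559} + 4161 = 4 \left(-39\right) \left(- \frac{1}{559}\right) + 4161 = \frac{12}{43} + 4161 = \frac{178935}{43}$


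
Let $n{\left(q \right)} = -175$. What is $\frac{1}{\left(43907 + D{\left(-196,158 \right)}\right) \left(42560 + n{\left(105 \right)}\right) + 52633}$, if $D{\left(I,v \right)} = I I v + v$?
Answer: $\frac{1}{259133168938} \approx 3.859 \cdot 10^{-12}$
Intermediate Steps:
$D{\left(I,v \right)} = v + v I^{2}$ ($D{\left(I,v \right)} = I^{2} v + v = v I^{2} + v = v + v I^{2}$)
$\frac{1}{\left(43907 + D{\left(-196,158 \right)}\right) \left(42560 + n{\left(105 \right)}\right) + 52633} = \frac{1}{\left(43907 + 158 \left(1 + \left(-196\right)^{2}\right)\right) \left(42560 - 175\right) + 52633} = \frac{1}{\left(43907 + 158 \left(1 + 38416\right)\right) 42385 + 52633} = \frac{1}{\left(43907 + 158 \cdot 38417\right) 42385 + 52633} = \frac{1}{\left(43907 + 6069886\right) 42385 + 52633} = \frac{1}{6113793 \cdot 42385 + 52633} = \frac{1}{259133116305 + 52633} = \frac{1}{259133168938}$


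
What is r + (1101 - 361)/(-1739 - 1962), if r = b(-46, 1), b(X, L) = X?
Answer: -170986/3701 ≈ -46.200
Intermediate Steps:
r = -46
r + (1101 - 361)/(-1739 - 1962) = -46 + (1101 - 361)/(-1739 - 1962) = -46 + 740/(-3701) = -46 + 740*(-1/3701) = -46 - 740/3701 = -170986/3701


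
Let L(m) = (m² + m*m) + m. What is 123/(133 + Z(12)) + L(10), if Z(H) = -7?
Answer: 8861/42 ≈ 210.98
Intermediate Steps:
L(m) = m + 2*m² (L(m) = (m² + m²) + m = 2*m² + m = m + 2*m²)
123/(133 + Z(12)) + L(10) = 123/(133 - 7) + 10*(1 + 2*10) = 123/126 + 10*(1 + 20) = 123*(1/126) + 10*21 = 41/42 + 210 = 8861/42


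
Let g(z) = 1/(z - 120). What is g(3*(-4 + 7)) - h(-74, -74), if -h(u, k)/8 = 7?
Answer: 6215/111 ≈ 55.991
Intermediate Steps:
h(u, k) = -56 (h(u, k) = -8*7 = -56)
g(z) = 1/(-120 + z)
g(3*(-4 + 7)) - h(-74, -74) = 1/(-120 + 3*(-4 + 7)) - 1*(-56) = 1/(-120 + 3*3) + 56 = 1/(-120 + 9) + 56 = 1/(-111) + 56 = -1/111 + 56 = 6215/111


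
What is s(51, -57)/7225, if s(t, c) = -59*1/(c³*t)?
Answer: 59/68238990675 ≈ 8.6461e-10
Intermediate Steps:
s(t, c) = -59/(c³*t) (s(t, c) = -59*1/(c³*t) = -59/(c³*t))
s(51, -57)/7225 = -59/((-57)³*51)/7225 = -59*(-1/185193)*1/51*(1/7225) = (59/9444843)*(1/7225) = 59/68238990675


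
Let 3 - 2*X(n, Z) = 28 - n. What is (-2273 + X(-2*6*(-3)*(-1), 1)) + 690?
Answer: -3227/2 ≈ -1613.5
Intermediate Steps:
X(n, Z) = -25/2 + n/2 (X(n, Z) = 3/2 - (28 - n)/2 = 3/2 + (-14 + n/2) = -25/2 + n/2)
(-2273 + X(-2*6*(-3)*(-1), 1)) + 690 = (-2273 + (-25/2 + (-2*6*(-3)*(-1))/2)) + 690 = (-2273 + (-25/2 + (-(-36)*(-1))/2)) + 690 = (-2273 + (-25/2 + (-2*(-18)*(-1))/2)) + 690 = (-2273 + (-25/2 + (36*(-1))/2)) + 690 = (-2273 + (-25/2 + (1/2)*(-36))) + 690 = (-2273 + (-25/2 - 18)) + 690 = (-2273 - 61/2) + 690 = -4607/2 + 690 = -3227/2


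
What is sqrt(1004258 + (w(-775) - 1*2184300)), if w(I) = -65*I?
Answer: I*sqrt(1129667) ≈ 1062.9*I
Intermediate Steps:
sqrt(1004258 + (w(-775) - 1*2184300)) = sqrt(1004258 + (-65*(-775) - 1*2184300)) = sqrt(1004258 + (50375 - 2184300)) = sqrt(1004258 - 2133925) = sqrt(-1129667) = I*sqrt(1129667)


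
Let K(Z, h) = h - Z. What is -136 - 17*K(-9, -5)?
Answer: -204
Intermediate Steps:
-136 - 17*K(-9, -5) = -136 - 17*(-5 - 1*(-9)) = -136 - 17*(-5 + 9) = -136 - 17*4 = -136 - 68 = -204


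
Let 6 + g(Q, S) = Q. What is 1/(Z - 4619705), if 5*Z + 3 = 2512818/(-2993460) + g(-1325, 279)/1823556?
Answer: -2274475809900/10507409018246951779 ≈ -2.1646e-7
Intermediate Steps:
g(Q, S) = -6 + Q
Z = -1746872872279/2274475809900 (Z = -⅗ + (2512818/(-2993460) + (-6 - 1325)/1823556)/5 = -⅗ + (2512818*(-1/2993460) - 1331*1/1823556)/5 = -⅗ + (-418803/498910 - 1331/1823556)/5 = -⅗ + (⅕)*(-382187386339/454895161980) = -⅗ - 382187386339/2274475809900 = -1746872872279/2274475809900 ≈ -0.76803)
1/(Z - 4619705) = 1/(-1746872872279/2274475809900 - 4619705) = 1/(-10507409018246951779/2274475809900) = -2274475809900/10507409018246951779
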